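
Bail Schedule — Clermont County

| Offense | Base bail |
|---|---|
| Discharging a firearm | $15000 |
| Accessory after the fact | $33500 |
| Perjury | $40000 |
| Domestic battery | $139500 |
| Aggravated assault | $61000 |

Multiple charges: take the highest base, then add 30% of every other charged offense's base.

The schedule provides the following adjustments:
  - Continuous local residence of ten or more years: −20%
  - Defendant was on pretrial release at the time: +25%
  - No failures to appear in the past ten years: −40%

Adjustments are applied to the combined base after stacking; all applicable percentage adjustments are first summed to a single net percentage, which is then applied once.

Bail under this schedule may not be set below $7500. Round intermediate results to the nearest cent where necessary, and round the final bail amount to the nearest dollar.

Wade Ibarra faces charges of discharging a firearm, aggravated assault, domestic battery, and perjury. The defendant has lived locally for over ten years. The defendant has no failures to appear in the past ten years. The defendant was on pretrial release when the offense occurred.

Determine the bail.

Base amounts from the schedule: discharging a firearm $15000; aggravated assault $61000; domestic battery $139500; perjury $40000.
Stacking rule: highest base plus 30% of each additional charge. Highest is domestic battery at $139500. Additional: $15000 × 30% = $4500; $61000 × 30% = $18300; $40000 × 30% = $12000. Combined base = $139500 + $34800 = $174300.
Net percentage adjustment: −20% +25% −40% = −35%. $174300 × 0.65 = $113295.
$113295 is at or above the $7500 minimum.

$113295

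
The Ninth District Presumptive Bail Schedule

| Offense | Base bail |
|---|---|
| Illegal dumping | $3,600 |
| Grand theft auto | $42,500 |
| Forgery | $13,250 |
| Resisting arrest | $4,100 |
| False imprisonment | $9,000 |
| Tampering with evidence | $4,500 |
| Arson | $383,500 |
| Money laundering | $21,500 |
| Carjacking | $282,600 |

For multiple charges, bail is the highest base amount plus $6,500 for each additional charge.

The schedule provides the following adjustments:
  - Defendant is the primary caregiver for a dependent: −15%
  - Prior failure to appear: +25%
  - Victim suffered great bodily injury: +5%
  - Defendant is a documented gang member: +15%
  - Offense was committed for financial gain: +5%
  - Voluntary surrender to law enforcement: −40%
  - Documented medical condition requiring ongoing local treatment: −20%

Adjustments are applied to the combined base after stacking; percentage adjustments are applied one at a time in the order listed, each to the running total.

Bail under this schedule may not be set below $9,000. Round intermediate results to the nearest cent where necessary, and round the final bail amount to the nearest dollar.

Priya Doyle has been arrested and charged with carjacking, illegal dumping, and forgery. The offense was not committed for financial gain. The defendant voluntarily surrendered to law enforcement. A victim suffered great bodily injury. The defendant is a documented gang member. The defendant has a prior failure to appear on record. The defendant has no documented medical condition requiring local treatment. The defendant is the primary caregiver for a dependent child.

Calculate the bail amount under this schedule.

Base amounts from the schedule: carjacking $282,600; illegal dumping $3,600; forgery $13,250.
Stacking rule: highest base plus $6,500 per additional charge. Highest is carjacking at $282,600; 2 additional charges → +$13,000. Combined base = $295,600.
Defendant is the primary caregiver for a dependent (−15%): $295,600 × 0.85 = $251,260.
Prior failure to appear (+25%): $251,260 × 1.25 = $314,075.
Victim suffered great bodily injury (+5%): $314,075 × 1.05 = $329,778.75.
Defendant is a documented gang member (+15%): $329,778.75 × 1.15 = $379,245.56.
Voluntary surrender to law enforcement (−40%): $379,245.56 × 0.6 = $227,547.34.
$227,547.34 is at or above the $9,000 minimum.
Rounded to the nearest dollar: $227,547.

$227,547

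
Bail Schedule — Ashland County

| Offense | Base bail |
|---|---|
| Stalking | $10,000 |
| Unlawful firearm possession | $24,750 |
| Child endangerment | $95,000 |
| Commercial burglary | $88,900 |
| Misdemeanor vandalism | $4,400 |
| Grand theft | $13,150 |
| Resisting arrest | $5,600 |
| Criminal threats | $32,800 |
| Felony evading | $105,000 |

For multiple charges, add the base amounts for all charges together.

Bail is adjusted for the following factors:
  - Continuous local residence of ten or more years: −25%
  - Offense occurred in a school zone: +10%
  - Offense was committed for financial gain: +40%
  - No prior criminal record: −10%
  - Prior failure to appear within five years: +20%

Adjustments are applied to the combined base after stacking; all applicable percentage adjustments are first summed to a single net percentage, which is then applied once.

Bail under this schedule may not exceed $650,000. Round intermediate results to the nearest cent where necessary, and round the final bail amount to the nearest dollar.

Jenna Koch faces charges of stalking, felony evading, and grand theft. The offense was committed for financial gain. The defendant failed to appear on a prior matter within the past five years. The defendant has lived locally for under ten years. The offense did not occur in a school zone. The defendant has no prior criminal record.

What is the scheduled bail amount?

$192,225

Base amounts from the schedule: stalking $10,000; felony evading $105,000; grand theft $13,150.
Stacking rule: sum of all bases. $10,000 + $105,000 + $13,150 = $128,150.
Net percentage adjustment: +40% −10% +20% = +50%. $128,150 × 1.5 = $192,225.
$192,225 is within the $650,000 maximum.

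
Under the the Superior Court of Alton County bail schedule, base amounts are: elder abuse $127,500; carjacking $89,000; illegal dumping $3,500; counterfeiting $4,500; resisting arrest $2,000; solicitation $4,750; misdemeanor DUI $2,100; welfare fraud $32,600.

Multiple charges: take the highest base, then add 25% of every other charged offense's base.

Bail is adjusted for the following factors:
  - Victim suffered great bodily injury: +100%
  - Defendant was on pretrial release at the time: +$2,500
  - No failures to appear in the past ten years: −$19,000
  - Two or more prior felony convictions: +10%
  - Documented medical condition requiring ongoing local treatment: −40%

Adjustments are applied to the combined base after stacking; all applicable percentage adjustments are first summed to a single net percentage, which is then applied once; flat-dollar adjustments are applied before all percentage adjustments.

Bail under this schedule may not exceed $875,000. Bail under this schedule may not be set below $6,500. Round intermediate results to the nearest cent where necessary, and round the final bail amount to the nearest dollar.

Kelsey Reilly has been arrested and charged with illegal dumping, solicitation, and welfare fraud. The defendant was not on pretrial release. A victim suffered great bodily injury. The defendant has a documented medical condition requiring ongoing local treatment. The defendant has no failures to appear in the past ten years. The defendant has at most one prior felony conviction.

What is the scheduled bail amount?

Base amounts from the schedule: illegal dumping $3,500; solicitation $4,750; welfare fraud $32,600.
Stacking rule: highest base plus 25% of each additional charge. Highest is welfare fraud at $32,600. Additional: $3,500 × 25% = $875; $4,750 × 25% = $1,187.50. Combined base = $32,600 + $2,062.50 = $34,662.50.
No failures to appear in the past ten years (−$19,000 flat): $34,662.50 − $19,000 = $15,662.50.
Net percentage adjustment: +100% −40% = +60%. $15,662.50 × 1.6 = $25,060.
$25,060 is within the $875,000 maximum.
$25,060 is at or above the $6,500 minimum.

$25,060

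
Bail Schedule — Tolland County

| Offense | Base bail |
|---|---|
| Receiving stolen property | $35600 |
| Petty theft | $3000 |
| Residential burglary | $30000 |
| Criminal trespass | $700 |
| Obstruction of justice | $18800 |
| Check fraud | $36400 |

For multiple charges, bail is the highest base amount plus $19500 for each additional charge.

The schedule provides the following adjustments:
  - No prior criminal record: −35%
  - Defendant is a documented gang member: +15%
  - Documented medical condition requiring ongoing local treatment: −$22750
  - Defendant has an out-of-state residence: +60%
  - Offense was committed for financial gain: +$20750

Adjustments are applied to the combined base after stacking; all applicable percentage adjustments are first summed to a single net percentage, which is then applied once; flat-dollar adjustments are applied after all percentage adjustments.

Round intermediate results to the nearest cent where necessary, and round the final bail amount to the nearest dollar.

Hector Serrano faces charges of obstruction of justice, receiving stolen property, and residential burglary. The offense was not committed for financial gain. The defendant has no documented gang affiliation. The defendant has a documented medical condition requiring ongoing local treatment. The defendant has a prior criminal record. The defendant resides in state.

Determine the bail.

$51850

Base amounts from the schedule: obstruction of justice $18800; receiving stolen property $35600; residential burglary $30000.
Stacking rule: highest base plus $19500 per additional charge. Highest is receiving stolen property at $35600; 2 additional charges → +$39000. Combined base = $74600.
Documented medical condition requiring ongoing local treatment (−$22750 flat): $74600 − $22750 = $51850.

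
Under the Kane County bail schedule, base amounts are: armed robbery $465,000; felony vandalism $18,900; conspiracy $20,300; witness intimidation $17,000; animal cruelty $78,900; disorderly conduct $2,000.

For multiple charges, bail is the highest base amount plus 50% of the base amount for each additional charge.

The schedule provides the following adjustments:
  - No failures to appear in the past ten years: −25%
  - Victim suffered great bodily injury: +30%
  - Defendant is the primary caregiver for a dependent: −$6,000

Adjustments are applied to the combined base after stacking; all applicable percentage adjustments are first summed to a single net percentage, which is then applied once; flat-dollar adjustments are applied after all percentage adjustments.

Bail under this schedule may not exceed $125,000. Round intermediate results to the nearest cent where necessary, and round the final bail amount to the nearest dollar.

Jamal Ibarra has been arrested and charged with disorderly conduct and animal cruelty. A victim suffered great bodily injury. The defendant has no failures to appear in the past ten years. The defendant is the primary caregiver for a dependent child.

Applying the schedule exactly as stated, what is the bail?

$77,895

Base amounts from the schedule: disorderly conduct $2,000; animal cruelty $78,900.
Stacking rule: highest base plus 50% of each additional charge. Highest is animal cruelty at $78,900. Additional: $2,000 × 50% = $1,000. Combined base = $78,900 + $1,000 = $79,900.
Net percentage adjustment: −25% +30% = +5%. $79,900 × 1.05 = $83,895.
Defendant is the primary caregiver for a dependent (−$6,000 flat): $83,895 − $6,000 = $77,895.
$77,895 is within the $125,000 maximum.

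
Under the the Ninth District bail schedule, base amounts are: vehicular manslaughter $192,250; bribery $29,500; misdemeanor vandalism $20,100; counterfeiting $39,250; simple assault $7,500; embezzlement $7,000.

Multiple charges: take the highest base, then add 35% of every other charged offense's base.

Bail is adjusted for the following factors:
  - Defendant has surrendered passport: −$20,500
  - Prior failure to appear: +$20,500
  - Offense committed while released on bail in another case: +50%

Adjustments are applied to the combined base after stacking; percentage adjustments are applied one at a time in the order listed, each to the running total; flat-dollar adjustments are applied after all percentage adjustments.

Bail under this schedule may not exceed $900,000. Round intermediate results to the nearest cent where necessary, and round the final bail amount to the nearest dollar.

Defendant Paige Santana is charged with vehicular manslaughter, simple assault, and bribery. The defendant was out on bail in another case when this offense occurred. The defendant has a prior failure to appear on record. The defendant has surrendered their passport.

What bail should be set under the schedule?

$307,800

Base amounts from the schedule: vehicular manslaughter $192,250; simple assault $7,500; bribery $29,500.
Stacking rule: highest base plus 35% of each additional charge. Highest is vehicular manslaughter at $192,250. Additional: $7,500 × 35% = $2,625; $29,500 × 35% = $10,325. Combined base = $192,250 + $12,950 = $205,200.
Offense committed while released on bail in another case (+50%): $205,200 × 1.5 = $307,800.
Defendant has surrendered passport (−$20,500 flat): $307,800 − $20,500 = $287,300.
Prior failure to appear (+$20,500 flat): $287,300 + $20,500 = $307,800.
$307,800 is within the $900,000 maximum.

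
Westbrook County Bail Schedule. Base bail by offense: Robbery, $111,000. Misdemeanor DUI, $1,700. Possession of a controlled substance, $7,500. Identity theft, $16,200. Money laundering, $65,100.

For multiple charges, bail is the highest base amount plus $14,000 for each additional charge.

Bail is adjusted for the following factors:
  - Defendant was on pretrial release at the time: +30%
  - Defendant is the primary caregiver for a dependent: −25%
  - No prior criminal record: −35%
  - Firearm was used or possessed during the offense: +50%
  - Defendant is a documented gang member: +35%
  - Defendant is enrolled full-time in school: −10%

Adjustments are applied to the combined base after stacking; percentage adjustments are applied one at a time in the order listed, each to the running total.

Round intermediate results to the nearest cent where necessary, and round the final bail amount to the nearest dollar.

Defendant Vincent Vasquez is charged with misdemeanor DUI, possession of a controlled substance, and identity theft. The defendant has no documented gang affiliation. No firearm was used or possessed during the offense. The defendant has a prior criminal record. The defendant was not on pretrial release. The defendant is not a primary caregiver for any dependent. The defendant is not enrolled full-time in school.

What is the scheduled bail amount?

$44,200

Base amounts from the schedule: misdemeanor DUI $1,700; possession of a controlled substance $7,500; identity theft $16,200.
Stacking rule: highest base plus $14,000 per additional charge. Highest is identity theft at $16,200; 2 additional charges → +$28,000. Combined base = $44,200.
No adjustment factors apply to this defendant.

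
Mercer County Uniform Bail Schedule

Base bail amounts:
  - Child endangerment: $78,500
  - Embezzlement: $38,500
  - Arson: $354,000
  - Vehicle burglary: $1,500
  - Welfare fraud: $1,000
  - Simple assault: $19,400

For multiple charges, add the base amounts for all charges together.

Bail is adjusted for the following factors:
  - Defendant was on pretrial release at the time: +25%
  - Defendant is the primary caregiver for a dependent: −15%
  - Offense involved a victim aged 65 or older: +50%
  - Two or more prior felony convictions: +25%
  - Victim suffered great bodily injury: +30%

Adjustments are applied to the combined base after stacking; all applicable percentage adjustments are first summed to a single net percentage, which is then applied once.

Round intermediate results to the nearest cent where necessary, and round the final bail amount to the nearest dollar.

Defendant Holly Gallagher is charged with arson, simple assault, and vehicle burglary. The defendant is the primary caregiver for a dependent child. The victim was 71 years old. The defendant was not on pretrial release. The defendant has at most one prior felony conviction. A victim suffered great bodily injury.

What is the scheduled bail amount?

$618,585

Base amounts from the schedule: arson $354,000; simple assault $19,400; vehicle burglary $1,500.
Stacking rule: sum of all bases. $354,000 + $19,400 + $1,500 = $374,900.
Net percentage adjustment: −15% +50% +30% = +65%. $374,900 × 1.65 = $618,585.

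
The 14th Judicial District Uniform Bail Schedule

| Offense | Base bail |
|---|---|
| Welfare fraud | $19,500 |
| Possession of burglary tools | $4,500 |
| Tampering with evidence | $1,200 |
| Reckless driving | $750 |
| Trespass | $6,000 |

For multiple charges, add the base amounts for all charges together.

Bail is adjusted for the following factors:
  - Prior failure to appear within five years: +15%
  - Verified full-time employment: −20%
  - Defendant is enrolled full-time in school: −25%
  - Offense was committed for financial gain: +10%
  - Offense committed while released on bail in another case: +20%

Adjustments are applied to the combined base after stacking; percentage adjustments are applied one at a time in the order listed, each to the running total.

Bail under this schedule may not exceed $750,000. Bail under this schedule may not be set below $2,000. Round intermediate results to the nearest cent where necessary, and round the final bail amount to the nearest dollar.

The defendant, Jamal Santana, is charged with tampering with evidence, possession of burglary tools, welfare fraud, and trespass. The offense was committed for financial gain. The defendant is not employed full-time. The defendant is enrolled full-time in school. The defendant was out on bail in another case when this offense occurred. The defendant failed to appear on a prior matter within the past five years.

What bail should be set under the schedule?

$35,521

Base amounts from the schedule: tampering with evidence $1,200; possession of burglary tools $4,500; welfare fraud $19,500; trespass $6,000.
Stacking rule: sum of all bases. $1,200 + $4,500 + $19,500 + $6,000 = $31,200.
Prior failure to appear within five years (+15%): $31,200 × 1.15 = $35,880.
Defendant is enrolled full-time in school (−25%): $35,880 × 0.75 = $26,910.
Offense was committed for financial gain (+10%): $26,910 × 1.1 = $29,601.
Offense committed while released on bail in another case (+20%): $29,601 × 1.2 = $35,521.20.
$35,521.20 is within the $750,000 maximum.
$35,521.20 is at or above the $2,000 minimum.
Rounded to the nearest dollar: $35,521.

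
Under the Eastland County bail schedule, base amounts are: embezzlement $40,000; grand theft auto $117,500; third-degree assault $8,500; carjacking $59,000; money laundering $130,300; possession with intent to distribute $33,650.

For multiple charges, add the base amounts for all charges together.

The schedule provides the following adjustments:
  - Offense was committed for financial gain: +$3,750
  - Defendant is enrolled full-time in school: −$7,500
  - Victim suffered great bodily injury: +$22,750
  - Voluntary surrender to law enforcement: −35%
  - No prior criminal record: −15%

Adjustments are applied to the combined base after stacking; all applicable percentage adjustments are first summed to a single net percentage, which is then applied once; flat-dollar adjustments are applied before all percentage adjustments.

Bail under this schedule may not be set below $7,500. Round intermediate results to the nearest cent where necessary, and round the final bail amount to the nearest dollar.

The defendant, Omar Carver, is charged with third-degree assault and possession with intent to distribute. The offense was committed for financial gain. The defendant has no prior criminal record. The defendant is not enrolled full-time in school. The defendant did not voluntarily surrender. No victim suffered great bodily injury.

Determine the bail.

$39,015

Base amounts from the schedule: third-degree assault $8,500; possession with intent to distribute $33,650.
Stacking rule: sum of all bases. $8,500 + $33,650 = $42,150.
Offense was committed for financial gain (+$3,750 flat): $42,150 + $3,750 = $45,900.
No prior criminal record (−15%): $45,900 × 0.85 = $39,015.
$39,015 is at or above the $7,500 minimum.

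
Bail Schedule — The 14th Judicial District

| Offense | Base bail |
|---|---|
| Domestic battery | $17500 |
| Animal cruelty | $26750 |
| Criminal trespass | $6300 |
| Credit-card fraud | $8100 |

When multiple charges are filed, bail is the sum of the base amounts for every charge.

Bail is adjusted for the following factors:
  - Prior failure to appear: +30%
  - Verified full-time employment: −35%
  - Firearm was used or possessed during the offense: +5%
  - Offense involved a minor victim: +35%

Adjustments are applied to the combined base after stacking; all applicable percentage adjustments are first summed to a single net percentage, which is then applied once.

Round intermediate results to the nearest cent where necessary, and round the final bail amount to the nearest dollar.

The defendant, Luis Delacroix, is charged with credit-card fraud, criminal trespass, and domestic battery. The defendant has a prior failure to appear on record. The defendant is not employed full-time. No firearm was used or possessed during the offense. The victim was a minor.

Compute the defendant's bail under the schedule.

$52635

Base amounts from the schedule: credit-card fraud $8100; criminal trespass $6300; domestic battery $17500.
Stacking rule: sum of all bases. $8100 + $6300 + $17500 = $31900.
Net percentage adjustment: +30% +35% = +65%. $31900 × 1.65 = $52635.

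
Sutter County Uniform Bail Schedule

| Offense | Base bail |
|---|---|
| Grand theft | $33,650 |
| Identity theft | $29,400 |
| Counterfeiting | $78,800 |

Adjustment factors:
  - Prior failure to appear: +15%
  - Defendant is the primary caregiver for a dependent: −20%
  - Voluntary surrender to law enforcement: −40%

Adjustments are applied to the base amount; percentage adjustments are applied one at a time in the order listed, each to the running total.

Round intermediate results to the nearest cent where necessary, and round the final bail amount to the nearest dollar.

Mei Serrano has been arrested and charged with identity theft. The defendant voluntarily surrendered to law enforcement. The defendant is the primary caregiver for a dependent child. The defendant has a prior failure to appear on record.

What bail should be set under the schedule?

Base amounts from the schedule: identity theft $29,400.
Single charge. Combined base = $29,400.
Prior failure to appear (+15%): $29,400 × 1.15 = $33,810.
Defendant is the primary caregiver for a dependent (−20%): $33,810 × 0.8 = $27,048.
Voluntary surrender to law enforcement (−40%): $27,048 × 0.6 = $16,228.80.
Rounded to the nearest dollar: $16,229.

$16,229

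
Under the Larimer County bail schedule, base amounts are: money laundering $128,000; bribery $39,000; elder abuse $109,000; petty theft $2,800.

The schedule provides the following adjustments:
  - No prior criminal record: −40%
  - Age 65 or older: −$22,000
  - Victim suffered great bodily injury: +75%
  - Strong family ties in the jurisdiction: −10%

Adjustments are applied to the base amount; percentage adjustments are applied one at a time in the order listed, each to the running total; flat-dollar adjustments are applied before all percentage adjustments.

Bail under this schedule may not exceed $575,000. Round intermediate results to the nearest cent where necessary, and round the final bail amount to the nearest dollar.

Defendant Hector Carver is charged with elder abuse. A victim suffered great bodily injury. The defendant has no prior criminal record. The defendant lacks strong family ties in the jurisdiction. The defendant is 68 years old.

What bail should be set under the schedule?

$91,350

Base amounts from the schedule: elder abuse $109,000.
Single charge. Combined base = $109,000.
Age 65 or older (−$22,000 flat): $109,000 − $22,000 = $87,000.
No prior criminal record (−40%): $87,000 × 0.6 = $52,200.
Victim suffered great bodily injury (+75%): $52,200 × 1.75 = $91,350.
$91,350 is within the $575,000 maximum.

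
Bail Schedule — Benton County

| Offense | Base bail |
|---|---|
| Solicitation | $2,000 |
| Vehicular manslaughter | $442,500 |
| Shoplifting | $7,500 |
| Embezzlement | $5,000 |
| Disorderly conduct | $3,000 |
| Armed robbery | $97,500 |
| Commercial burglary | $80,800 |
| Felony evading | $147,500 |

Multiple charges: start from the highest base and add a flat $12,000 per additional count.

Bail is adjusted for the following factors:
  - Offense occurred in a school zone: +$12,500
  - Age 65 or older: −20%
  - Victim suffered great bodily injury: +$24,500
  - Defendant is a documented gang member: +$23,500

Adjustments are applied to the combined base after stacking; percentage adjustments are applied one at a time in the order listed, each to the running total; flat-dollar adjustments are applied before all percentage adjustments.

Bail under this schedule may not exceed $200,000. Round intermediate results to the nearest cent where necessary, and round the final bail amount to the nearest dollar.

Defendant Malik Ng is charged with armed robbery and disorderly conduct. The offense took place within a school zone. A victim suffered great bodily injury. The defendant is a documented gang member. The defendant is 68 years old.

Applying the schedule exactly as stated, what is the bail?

$136,000

Base amounts from the schedule: armed robbery $97,500; disorderly conduct $3,000.
Stacking rule: highest base plus $12,000 per additional charge. Highest is armed robbery at $97,500; 1 additional charge → +$12,000. Combined base = $109,500.
Offense occurred in a school zone (+$12,500 flat): $109,500 + $12,500 = $122,000.
Victim suffered great bodily injury (+$24,500 flat): $122,000 + $24,500 = $146,500.
Defendant is a documented gang member (+$23,500 flat): $146,500 + $23,500 = $170,000.
Age 65 or older (−20%): $170,000 × 0.8 = $136,000.
$136,000 is within the $200,000 maximum.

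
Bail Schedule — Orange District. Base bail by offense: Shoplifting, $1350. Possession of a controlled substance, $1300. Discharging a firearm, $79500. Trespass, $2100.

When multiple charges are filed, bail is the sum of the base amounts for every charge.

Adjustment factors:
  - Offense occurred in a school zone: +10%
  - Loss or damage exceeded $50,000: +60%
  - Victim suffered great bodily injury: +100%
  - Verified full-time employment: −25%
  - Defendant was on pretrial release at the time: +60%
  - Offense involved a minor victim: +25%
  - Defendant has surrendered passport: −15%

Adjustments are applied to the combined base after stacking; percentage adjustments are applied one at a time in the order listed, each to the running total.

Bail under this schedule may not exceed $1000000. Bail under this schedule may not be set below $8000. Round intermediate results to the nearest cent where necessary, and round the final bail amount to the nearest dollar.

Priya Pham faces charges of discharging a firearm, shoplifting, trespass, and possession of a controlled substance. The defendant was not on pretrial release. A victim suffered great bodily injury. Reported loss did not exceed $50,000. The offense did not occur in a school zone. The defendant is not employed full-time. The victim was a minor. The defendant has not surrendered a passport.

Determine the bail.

$210625

Base amounts from the schedule: discharging a firearm $79500; shoplifting $1350; trespass $2100; possession of a controlled substance $1300.
Stacking rule: sum of all bases. $79500 + $1350 + $2100 + $1300 = $84250.
Victim suffered great bodily injury (+100%): $84250 × 2 = $168500.
Offense involved a minor victim (+25%): $168500 × 1.25 = $210625.
$210625 is within the $1000000 maximum.
$210625 is at or above the $8000 minimum.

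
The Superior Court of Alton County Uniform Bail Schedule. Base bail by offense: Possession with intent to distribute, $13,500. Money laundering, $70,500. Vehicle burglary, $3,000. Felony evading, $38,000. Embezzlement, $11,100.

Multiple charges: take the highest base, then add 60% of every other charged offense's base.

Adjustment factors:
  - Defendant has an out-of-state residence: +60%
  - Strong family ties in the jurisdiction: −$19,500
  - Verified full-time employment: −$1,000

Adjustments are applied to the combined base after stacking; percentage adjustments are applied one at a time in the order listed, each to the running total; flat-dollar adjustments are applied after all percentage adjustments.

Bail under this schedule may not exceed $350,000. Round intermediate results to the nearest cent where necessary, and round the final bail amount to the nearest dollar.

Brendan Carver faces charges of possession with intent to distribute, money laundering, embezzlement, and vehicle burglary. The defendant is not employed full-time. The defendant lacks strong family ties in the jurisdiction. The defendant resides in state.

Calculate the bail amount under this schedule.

$87,060

Base amounts from the schedule: possession with intent to distribute $13,500; money laundering $70,500; embezzlement $11,100; vehicle burglary $3,000.
Stacking rule: highest base plus 60% of each additional charge. Highest is money laundering at $70,500. Additional: $13,500 × 60% = $8,100; $11,100 × 60% = $6,660; $3,000 × 60% = $1,800. Combined base = $70,500 + $16,560 = $87,060.
No adjustment factors apply to this defendant.
$87,060 is within the $350,000 maximum.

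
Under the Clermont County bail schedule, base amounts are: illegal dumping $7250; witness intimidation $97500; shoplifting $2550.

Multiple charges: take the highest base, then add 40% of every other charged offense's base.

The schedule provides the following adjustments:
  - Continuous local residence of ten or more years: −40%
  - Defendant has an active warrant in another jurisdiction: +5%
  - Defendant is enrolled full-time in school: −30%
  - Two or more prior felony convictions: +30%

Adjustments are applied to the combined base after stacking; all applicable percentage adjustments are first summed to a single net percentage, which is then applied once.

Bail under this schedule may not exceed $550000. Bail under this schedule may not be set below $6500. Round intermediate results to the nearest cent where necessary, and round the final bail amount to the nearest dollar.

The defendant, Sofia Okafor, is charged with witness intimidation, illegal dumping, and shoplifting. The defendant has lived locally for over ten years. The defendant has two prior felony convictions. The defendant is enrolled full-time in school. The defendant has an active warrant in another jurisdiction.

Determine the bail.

$65923

Base amounts from the schedule: witness intimidation $97500; illegal dumping $7250; shoplifting $2550.
Stacking rule: highest base plus 40% of each additional charge. Highest is witness intimidation at $97500. Additional: $7250 × 40% = $2900; $2550 × 40% = $1020. Combined base = $97500 + $3920 = $101420.
Net percentage adjustment: −40% +5% −30% +30% = −35%. $101420 × 0.65 = $65923.
$65923 is within the $550000 maximum.
$65923 is at or above the $6500 minimum.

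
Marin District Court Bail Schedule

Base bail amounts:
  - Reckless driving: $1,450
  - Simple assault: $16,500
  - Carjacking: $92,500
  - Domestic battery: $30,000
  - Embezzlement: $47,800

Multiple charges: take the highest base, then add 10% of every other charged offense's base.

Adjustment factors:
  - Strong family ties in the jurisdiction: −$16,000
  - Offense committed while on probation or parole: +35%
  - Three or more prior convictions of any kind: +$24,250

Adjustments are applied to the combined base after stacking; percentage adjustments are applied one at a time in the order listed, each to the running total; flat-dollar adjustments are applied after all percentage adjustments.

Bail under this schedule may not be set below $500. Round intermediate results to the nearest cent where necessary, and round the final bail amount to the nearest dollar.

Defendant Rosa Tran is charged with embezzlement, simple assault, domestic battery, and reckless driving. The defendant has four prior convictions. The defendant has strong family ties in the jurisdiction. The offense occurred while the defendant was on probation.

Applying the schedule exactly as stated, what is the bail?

$79,253

Base amounts from the schedule: embezzlement $47,800; simple assault $16,500; domestic battery $30,000; reckless driving $1,450.
Stacking rule: highest base plus 10% of each additional charge. Highest is embezzlement at $47,800. Additional: $16,500 × 10% = $1,650; $30,000 × 10% = $3,000; $1,450 × 10% = $145. Combined base = $47,800 + $4,795 = $52,595.
Offense committed while on probation or parole (+35%): $52,595 × 1.35 = $71,003.25.
Strong family ties in the jurisdiction (−$16,000 flat): $71,003.25 − $16,000 = $55,003.25.
Three or more prior convictions of any kind (+$24,250 flat): $55,003.25 + $24,250 = $79,253.25.
$79,253.25 is at or above the $500 minimum.
Rounded to the nearest dollar: $79,253.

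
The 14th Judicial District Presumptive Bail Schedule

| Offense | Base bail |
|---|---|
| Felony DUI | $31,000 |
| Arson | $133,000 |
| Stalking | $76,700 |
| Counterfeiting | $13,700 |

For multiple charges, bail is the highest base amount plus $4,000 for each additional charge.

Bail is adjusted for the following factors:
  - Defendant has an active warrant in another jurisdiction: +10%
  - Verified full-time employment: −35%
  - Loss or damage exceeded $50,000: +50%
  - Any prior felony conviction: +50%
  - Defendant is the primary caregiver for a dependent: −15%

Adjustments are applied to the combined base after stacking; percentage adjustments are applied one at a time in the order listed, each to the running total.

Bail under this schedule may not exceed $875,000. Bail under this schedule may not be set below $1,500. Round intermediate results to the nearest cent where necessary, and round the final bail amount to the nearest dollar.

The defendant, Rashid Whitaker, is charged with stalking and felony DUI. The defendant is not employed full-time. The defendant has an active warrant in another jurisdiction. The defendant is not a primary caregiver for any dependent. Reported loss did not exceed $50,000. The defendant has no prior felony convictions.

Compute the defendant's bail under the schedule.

Base amounts from the schedule: stalking $76,700; felony DUI $31,000.
Stacking rule: highest base plus $4,000 per additional charge. Highest is stalking at $76,700; 1 additional charge → +$4,000. Combined base = $80,700.
Defendant has an active warrant in another jurisdiction (+10%): $80,700 × 1.1 = $88,770.
$88,770 is within the $875,000 maximum.
$88,770 is at or above the $1,500 minimum.

$88,770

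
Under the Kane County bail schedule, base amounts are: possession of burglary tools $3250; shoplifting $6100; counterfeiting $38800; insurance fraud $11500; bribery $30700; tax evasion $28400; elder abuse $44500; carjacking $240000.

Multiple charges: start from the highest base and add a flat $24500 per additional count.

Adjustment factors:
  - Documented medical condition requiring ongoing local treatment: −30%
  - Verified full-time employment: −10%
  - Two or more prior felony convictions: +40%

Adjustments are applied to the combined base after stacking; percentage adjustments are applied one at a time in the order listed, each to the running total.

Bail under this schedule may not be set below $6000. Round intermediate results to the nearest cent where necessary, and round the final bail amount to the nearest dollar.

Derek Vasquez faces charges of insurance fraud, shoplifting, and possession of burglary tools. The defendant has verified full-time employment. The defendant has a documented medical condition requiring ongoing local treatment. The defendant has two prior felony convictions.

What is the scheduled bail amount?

Base amounts from the schedule: insurance fraud $11500; shoplifting $6100; possession of burglary tools $3250.
Stacking rule: highest base plus $24500 per additional charge. Highest is insurance fraud at $11500; 2 additional charges → +$49000. Combined base = $60500.
Documented medical condition requiring ongoing local treatment (−30%): $60500 × 0.7 = $42350.
Verified full-time employment (−10%): $42350 × 0.9 = $38115.
Two or more prior felony convictions (+40%): $38115 × 1.4 = $53361.
$53361 is at or above the $6000 minimum.

$53361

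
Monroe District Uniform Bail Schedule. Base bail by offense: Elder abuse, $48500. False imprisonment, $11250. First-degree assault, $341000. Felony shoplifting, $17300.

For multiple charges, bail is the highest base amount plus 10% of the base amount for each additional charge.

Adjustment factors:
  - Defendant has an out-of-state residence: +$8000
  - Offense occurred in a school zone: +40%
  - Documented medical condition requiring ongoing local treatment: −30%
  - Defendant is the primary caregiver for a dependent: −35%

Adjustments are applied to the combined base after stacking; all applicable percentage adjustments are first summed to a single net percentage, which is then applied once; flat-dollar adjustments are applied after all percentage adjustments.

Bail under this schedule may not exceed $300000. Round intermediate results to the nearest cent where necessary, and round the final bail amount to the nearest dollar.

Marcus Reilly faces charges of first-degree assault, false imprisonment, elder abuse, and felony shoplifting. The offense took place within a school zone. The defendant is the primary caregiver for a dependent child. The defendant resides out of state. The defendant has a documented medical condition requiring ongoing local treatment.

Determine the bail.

Base amounts from the schedule: first-degree assault $341000; false imprisonment $11250; elder abuse $48500; felony shoplifting $17300.
Stacking rule: highest base plus 10% of each additional charge. Highest is first-degree assault at $341000. Additional: $11250 × 10% = $1125; $48500 × 10% = $4850; $17300 × 10% = $1730. Combined base = $341000 + $7705 = $348705.
Net percentage adjustment: +40% −30% −35% = −25%. $348705 × 0.75 = $261528.75.
Defendant has an out-of-state residence (+$8000 flat): $261528.75 + $8000 = $269528.75.
$269528.75 is within the $300000 maximum.
Rounded to the nearest dollar: $269529.

$269529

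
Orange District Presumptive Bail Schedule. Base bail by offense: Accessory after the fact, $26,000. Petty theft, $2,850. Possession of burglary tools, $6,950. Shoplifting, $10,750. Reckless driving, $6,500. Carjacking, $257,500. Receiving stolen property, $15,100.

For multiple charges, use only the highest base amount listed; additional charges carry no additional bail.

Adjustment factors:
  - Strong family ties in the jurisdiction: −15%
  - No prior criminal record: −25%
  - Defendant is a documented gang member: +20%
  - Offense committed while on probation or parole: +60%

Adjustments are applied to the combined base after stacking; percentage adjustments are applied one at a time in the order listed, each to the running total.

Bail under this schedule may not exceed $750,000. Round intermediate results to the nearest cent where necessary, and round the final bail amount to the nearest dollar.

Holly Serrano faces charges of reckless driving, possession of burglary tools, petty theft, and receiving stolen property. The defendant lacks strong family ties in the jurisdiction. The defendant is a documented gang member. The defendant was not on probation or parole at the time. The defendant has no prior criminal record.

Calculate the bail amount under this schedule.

Base amounts from the schedule: reckless driving $6,500; possession of burglary tools $6,950; petty theft $2,850; receiving stolen property $15,100.
Stacking rule: use the highest base only. Highest is receiving stolen property at $15,100. Combined base = $15,100.
No prior criminal record (−25%): $15,100 × 0.75 = $11,325.
Defendant is a documented gang member (+20%): $11,325 × 1.2 = $13,590.
$13,590 is within the $750,000 maximum.

$13,590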